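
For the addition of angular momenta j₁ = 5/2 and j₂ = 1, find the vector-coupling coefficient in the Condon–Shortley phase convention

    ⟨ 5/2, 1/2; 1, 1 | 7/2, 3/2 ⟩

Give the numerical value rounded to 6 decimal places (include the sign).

j₁+j₂−J=0  J+j₁−j₂=5  J−j₁+j₂=2  j₁+j₂+J+1=8
(j₁±m₁, j₂±m₂, J±M) = (3,2,2,0,5,2)
P² = 1920/7
sum k=0..0:
  [0] +1/24 = 1/24
S = 1/24
C² = P²·S² = 10/21 ; C = +0.690066

+0.690066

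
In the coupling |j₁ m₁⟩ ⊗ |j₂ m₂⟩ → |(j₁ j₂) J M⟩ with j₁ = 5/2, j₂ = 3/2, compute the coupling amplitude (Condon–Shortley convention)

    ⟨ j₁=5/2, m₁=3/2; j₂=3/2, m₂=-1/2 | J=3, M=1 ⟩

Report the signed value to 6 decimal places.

√[7·1!4!2!/8! · 4!1!1!2!4!2!] = √(96/5)
  +(−1)^0/∏(0,1,1,1,3,1)! = 1/6  (running 1/6)
  +(−1)^1/∏(1,0,0,0,4,2)! = -1/48  (running 7/48)
⟨..|..⟩ = √(96/5)·(7/48) = +0.639010

+0.639010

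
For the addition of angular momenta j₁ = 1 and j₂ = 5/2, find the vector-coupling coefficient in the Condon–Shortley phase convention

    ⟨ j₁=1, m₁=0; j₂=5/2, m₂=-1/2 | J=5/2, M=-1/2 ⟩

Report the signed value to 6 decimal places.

+0.169031

√[6·1!1!4!/7! · 1!1!2!3!2!3!] = √(144/35)
  +(−1)^0/∏(0,1,1,2,0,2)! = 1/4  (running 1/4)
  +(−1)^1/∏(1,0,0,1,1,3)! = -1/6  (running 1/12)
⟨..|..⟩ = √(144/35)·(1/12) = +0.169031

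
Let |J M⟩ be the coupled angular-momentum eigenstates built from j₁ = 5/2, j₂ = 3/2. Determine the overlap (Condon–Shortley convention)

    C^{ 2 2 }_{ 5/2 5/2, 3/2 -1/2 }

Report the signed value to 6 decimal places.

+√(10/21) ≈ +0.690066

triangle: 2!·3!·1!/7! = 12/5040
(j±m)!: 5!·0!·1!·2!·4!·0! = 5760
prefactor² = (2J+1)·Δ·N² = 480/7
  k=0: +1/(0!·2!·0!·1!·3!·0!) = 1/12
Σ = 1/12  ⇒  CG² = 480/7·1/12² = 10/21
CG = +√(10/21) = +0.690066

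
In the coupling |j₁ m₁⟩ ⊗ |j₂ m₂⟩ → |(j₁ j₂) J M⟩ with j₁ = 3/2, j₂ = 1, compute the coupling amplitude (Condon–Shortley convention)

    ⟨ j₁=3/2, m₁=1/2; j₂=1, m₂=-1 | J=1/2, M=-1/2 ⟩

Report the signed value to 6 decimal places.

triangle: 2!×1!×0!/4! = 2/24
(j±m)!: 2!×1!×0!×2!×0!×1! = 4
prefactor² = (2J+1)×Δ×N² = 2/3
  k=0: +1/(0!×2!×1!×0!×0!×0!) = 1/2
Σ = 1/2  ⇒  CG² = 2/3×1/2² = 1/6
CG = +√(1/6) = +0.408248

+√(1/6) = +0.408248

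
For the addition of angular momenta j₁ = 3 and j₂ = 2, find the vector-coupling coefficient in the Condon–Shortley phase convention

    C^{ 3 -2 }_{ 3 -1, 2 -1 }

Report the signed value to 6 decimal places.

√[7·2!4!2!/9! · 2!4!1!3!1!5!] = √(64)
  +(−1)^0/∏(0,2,4,1,0,1)! = 1/48  (running 1/48)
  +(−1)^1/∏(1,1,3,0,1,2)! = -1/12  (running -1/16)
⟨..|..⟩ = √(64)·(-1/16) = -0.500000

−√(1/4) ≈ -0.500000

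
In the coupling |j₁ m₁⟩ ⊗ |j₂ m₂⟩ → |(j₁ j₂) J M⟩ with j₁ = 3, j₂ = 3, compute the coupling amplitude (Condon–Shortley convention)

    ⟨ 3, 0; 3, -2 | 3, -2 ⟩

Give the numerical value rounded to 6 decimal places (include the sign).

triangle: 3!×3!×3!/10! = 216/3628800
(j±m)!: 3!×3!×1!×5!×1!×5! = 518400
prefactor² = (2J+1)×Δ×N² = 216
  k=0: +1/(0!×3!×3!×1!×0!×2!) = 1/72
  k=1: −1/(1!×2!×2!×0!×1!×3!) = -1/24
Σ = -1/36  ⇒  CG² = 216×(-1/36)² = 1/6
CG = −√(1/6) = -0.408248

-0.408248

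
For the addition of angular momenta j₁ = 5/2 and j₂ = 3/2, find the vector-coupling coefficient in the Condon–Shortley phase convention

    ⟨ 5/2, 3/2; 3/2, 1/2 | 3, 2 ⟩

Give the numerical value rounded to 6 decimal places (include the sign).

+0.288675  (= +√(1/12))

triangle: 1!×4!×2!/8! = 48/40320
(j±m)!: 4!×1!×2!×1!×5!×1! = 5760
prefactor² = (2J+1)×Δ×N² = 48
  k=0: +1/(0!×1!×1!×2!×3!×0!) = 1/12
  k=1: −1/(1!×0!×0!×1!×4!×1!) = -1/24
Σ = 1/24  ⇒  CG² = 48×1/24² = 1/12
CG = +√(1/12) = +0.288675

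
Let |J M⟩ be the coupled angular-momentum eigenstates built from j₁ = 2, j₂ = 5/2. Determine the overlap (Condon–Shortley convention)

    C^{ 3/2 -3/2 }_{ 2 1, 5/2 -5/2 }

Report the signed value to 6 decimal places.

√[4·3!1!2!/7! · 3!1!0!5!0!3!] = √(288/7)
  +(−1)^0/∏(0,3,1,0,0,2)! = 1/12  (running 1/12)
⟨..|..⟩ = √(288/7)·(1/12) = +0.534522

+√(2/7) = +0.534522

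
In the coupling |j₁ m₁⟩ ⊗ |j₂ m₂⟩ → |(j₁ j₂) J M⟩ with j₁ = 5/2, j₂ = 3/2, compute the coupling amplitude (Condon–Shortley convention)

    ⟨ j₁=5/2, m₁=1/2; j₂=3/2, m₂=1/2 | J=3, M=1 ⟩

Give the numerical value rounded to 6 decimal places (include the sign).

−√(1/60) ≈ -0.129099

triangle: 1!*4!*2!/8! = 48/40320
(j±m)!: 3!*2!*2!*1!*4!*2! = 1152
prefactor² = (2J+1)*Δ*N² = 48/5
  k=0: +1/(0!*1!*2!*2!*2!*0!) = 1/8
  k=1: −1/(1!*0!*1!*1!*3!*1!) = -1/6
Σ = -1/24  ⇒  CG² = 48/5*(-1/24)² = 1/60
CG = −√(1/60) = -0.129099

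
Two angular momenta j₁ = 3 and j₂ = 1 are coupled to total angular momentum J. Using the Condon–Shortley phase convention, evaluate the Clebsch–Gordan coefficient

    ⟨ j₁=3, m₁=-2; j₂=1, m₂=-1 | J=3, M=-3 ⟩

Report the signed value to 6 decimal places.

+0.500000

√[7·1!5!1!/8! · 1!5!0!2!0!6!] = √(3600)
  +(−1)^0/∏(0,1,5,0,0,1)! = 1/120  (running 1/120)
⟨..|..⟩ = √(3600)·(1/120) = +0.500000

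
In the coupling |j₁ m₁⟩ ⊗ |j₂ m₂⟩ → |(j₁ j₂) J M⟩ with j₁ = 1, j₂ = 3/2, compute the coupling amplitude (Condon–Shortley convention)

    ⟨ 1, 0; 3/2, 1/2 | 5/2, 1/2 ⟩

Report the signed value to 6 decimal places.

triangle: 0!·2!·3!/6! = 12/720
(j±m)!: 1!·1!·2!·1!·3!·2! = 24
prefactor² = (2J+1)·Δ·N² = 12/5
  k=0: +1/(0!·0!·1!·2!·1!·1!) = 1/2
Σ = 1/2  ⇒  CG² = 12/5·1/2² = 3/5
CG = +√(3/5) = +0.774597

+√(3/5) ≈ +0.774597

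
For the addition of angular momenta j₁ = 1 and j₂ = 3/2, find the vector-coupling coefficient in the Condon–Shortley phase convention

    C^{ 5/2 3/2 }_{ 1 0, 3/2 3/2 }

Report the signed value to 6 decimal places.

+√(2/5) ≈ +0.632456

triangle: 0!·2!·3!/6! = 12/720
(j±m)!: 1!·1!·3!·0!·4!·1! = 144
prefactor² = (2J+1)·Δ·N² = 72/5
  k=0: +1/(0!·0!·1!·3!·1!·0!) = 1/6
Σ = 1/6  ⇒  CG² = 72/5·1/6² = 2/5
CG = +√(2/5) = +0.632456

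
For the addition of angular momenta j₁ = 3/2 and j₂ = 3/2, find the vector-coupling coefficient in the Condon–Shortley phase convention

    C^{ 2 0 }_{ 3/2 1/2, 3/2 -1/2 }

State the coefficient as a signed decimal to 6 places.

triangle: 1!*2!*2!/6! = 4/720
(j±m)!: 2!*1!*1!*2!*2!*2! = 16
prefactor² = (2J+1)*Δ*N² = 4/9
  k=0: +1/(0!*1!*1!*1!*1!*1!) = 1
  k=1: −1/(1!*0!*0!*0!*2!*2!) = -1/4
Σ = 3/4  ⇒  CG² = 4/9*3/4² = 1/4
CG = +√(1/4) = +0.500000

+0.500000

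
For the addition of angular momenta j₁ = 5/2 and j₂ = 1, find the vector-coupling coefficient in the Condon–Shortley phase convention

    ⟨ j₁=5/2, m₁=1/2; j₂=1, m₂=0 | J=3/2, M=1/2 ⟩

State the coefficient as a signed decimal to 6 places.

√[4·2!3!0!/6! · 3!2!1!1!2!1!] = √(8/5)
  +(−1)^1/∏(1,1,1,0,2,0)! = -1/2  (running -1/2)
⟨..|..⟩ = √(8/5)·(-1/2) = -0.632456

−√(2/5) = -0.632456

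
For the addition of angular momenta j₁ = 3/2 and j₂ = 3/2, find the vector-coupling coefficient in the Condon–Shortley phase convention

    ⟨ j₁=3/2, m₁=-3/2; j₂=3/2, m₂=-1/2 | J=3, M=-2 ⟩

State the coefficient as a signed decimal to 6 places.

triangle: 0!×3!×3!/7! = 36/5040
(j±m)!: 0!×3!×1!×2!×1!×5! = 1440
prefactor² = (2J+1)×Δ×N² = 72
  k=0: +1/(0!×0!×3!×1!×0!×2!) = 1/12
Σ = 1/12  ⇒  CG² = 72×1/12² = 1/2
CG = +√(1/2) = +0.707107

+0.707107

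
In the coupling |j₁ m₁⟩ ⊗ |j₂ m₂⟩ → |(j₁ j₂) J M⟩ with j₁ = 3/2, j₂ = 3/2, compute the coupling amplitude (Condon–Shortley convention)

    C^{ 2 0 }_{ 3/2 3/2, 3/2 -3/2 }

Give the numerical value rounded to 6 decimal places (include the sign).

√[5·1!2!2!/6! · 3!0!0!3!2!2!] = √(4)
  +(−1)^0/∏(0,1,0,0,2,2)! = 1/4  (running 1/4)
⟨..|..⟩ = √(4)·(1/4) = +0.500000

+0.500000  (= +√(1/4))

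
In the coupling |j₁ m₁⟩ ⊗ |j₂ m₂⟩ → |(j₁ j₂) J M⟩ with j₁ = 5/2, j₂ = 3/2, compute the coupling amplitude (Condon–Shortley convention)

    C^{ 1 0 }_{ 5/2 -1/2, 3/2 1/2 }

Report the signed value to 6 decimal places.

+√(3/10) ≈ +0.547723

triangle: 3!*2!*0!/6! = 12/720
(j±m)!: 2!*3!*2!*1!*1!*1! = 24
prefactor² = (2J+1)*Δ*N² = 6/5
  k=2: +1/(2!*1!*1!*0!*1!*0!) = 1/2
Σ = 1/2  ⇒  CG² = 6/5*1/2² = 3/10
CG = +√(3/10) = +0.547723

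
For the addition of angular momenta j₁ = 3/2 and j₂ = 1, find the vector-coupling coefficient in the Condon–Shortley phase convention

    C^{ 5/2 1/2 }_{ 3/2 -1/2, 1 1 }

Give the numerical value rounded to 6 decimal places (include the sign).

+√(3/10) ≈ +0.547723

j₁+j₂−J=0  J+j₁−j₂=3  J−j₁+j₂=2  j₁+j₂+J+1=6
(j₁±m₁, j₂±m₂, J±M) = (1,2,2,0,3,2)
P² = 24/5
sum k=0..0:
  [0] +1/4 = 1/4
S = 1/4
C² = P²·S² = 3/10 ; C = +0.547723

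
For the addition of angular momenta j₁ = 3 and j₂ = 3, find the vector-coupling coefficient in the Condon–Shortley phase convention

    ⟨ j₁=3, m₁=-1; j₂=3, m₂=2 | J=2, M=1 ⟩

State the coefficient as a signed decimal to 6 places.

−√(5/28) ≈ -0.422577

√[5·4!2!2!/9! · 2!4!5!1!3!1!] = √(320/7)
  +(−1)^3/∏(3,1,1,2,1,0)! = -1/12  (running -1/12)
  +(−1)^4/∏(4,0,0,1,2,1)! = 1/48  (running -1/16)
⟨..|..⟩ = √(320/7)·(-1/16) = -0.422577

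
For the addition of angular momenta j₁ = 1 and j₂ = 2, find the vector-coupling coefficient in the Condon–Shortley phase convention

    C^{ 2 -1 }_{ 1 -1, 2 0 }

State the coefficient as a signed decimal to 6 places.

j₁+j₂−J=1  J+j₁−j₂=1  J−j₁+j₂=3  j₁+j₂+J+1=6
(j₁±m₁, j₂±m₂, J±M) = (0,2,2,2,1,3)
P² = 2
sum k=1..1:
  [1] −1/2 = -1/2
S = -1/2
C² = P²·S² = 1/2 ; C = -0.707107

-0.707107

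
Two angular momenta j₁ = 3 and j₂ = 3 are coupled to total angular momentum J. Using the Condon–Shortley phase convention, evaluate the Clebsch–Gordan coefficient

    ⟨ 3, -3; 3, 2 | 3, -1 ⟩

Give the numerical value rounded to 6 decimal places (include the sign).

-0.577350

√[7·3!3!3!/10! · 0!6!5!1!2!4!] = √(1728)
  +(−1)^3/∏(3,0,3,2,0,1)! = -1/72  (running -1/72)
⟨..|..⟩ = √(1728)·(-1/72) = -0.577350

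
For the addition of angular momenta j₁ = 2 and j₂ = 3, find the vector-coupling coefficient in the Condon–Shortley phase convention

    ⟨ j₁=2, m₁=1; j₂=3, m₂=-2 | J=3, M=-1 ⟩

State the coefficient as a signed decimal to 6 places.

triangle: 2!·2!·4!/9! = 96/362880
(j±m)!: 3!·1!·1!·5!·2!·4! = 34560
prefactor² = (2J+1)·Δ·N² = 64
  k=0: +1/(0!·2!·1!·1!·1!·3!) = 1/12
  k=1: −1/(1!·1!·0!·0!·2!·4!) = -1/48
Σ = 1/16  ⇒  CG² = 64·1/16² = 1/4
CG = +√(1/4) = +0.500000

+√(1/4) ≈ +0.500000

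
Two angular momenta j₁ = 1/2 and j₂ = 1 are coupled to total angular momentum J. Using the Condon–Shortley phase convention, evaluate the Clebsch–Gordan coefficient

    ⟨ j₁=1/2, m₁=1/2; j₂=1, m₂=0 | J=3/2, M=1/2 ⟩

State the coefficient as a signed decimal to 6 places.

+0.816497  (= +√(2/3))

√[4·0!1!2!/4! · 1!0!1!1!2!1!] = √(2/3)
  +(−1)^0/∏(0,0,0,1,1,1)! = 1  (running 1)
⟨..|..⟩ = √(2/3)·(1) = +0.816497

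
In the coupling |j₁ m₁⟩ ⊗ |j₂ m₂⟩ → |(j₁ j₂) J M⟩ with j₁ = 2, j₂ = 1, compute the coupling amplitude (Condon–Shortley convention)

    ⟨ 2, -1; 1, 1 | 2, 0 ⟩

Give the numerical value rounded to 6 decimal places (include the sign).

-0.707107  (= −√(1/2))

j₁+j₂−J=1  J+j₁−j₂=3  J−j₁+j₂=1  j₁+j₂+J+1=6
(j₁±m₁, j₂±m₂, J±M) = (1,3,2,0,2,2)
P² = 2
sum k=1..1:
  [1] −1/2 = -1/2
S = -1/2
C² = P²·S² = 1/2 ; C = -0.707107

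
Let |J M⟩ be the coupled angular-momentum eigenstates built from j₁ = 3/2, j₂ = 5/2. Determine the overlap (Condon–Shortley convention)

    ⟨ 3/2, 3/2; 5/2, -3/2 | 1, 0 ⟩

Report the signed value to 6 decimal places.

+√(1/5) = +0.447214

√[3·3!0!2!/6! · 3!0!1!4!1!1!] = √(36/5)
  +(−1)^0/∏(0,3,0,1,0,1)! = 1/6  (running 1/6)
⟨..|..⟩ = √(36/5)·(1/6) = +0.447214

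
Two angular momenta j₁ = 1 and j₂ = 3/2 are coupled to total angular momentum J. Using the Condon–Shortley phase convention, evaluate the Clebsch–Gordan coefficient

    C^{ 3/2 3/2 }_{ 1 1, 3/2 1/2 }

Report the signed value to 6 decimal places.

+√(2/5) ≈ +0.632456

triangle: 1!·1!·2!/5! = 2/120
(j±m)!: 2!·0!·2!·1!·3!·0! = 24
prefactor² = (2J+1)·Δ·N² = 8/5
  k=0: +1/(0!·1!·0!·2!·1!·0!) = 1/2
Σ = 1/2  ⇒  CG² = 8/5·1/2² = 2/5
CG = +√(2/5) = +0.632456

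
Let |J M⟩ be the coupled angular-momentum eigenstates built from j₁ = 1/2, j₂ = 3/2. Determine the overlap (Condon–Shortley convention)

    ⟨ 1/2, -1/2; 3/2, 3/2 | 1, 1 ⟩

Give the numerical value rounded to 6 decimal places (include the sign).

-0.866025

j₁+j₂−J=1  J+j₁−j₂=0  J−j₁+j₂=2  j₁+j₂+J+1=4
(j₁±m₁, j₂±m₂, J±M) = (0,1,3,0,2,0)
P² = 3
sum k=1..1:
  [1] −1/2 = -1/2
S = -1/2
C² = P²·S² = 3/4 ; C = -0.866025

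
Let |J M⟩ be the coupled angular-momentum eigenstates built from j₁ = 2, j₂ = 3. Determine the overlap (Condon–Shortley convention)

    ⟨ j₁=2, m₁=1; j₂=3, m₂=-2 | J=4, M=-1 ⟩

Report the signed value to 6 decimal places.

j₁+j₂−J=1  J+j₁−j₂=3  J−j₁+j₂=5  j₁+j₂+J+1=10
(j₁±m₁, j₂±m₂, J±M) = (3,1,1,5,3,5)
P² = 6480/7
sum k=0..1:
  [0] +1/48 = 1/48
  [1] −1/720 = -1/720
S = 7/360
C² = P²·S² = 7/20 ; C = +0.591608

+0.591608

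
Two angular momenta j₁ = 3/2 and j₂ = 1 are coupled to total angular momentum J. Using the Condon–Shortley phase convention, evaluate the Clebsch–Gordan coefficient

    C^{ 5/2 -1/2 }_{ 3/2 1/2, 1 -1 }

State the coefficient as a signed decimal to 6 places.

+0.547723  (= +√(3/10))

j₁+j₂−J=0  J+j₁−j₂=3  J−j₁+j₂=2  j₁+j₂+J+1=6
(j₁±m₁, j₂±m₂, J±M) = (2,1,0,2,2,3)
P² = 24/5
sum k=0..0:
  [0] +1/4 = 1/4
S = 1/4
C² = P²·S² = 3/10 ; C = +0.547723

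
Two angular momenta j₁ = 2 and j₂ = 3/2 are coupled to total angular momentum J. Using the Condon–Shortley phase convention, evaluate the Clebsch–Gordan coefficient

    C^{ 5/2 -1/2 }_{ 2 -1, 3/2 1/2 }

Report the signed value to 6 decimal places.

j₁+j₂−J=1  J+j₁−j₂=3  J−j₁+j₂=2  j₁+j₂+J+1=7
(j₁±m₁, j₂±m₂, J±M) = (1,3,2,1,2,3)
P² = 72/35
sum k=0..1:
  [0] +1/12 = 1/12
  [1] −1/2 = -1/2
S = -5/12
C² = P²·S² = 5/14 ; C = -0.597614

−√(5/14) = -0.597614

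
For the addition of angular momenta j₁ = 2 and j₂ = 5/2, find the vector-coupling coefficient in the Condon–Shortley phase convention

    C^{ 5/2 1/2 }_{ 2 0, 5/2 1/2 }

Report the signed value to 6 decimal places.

−√(8/35) ≈ -0.478091

√[6·2!2!3!/8! · 2!2!3!2!3!2!] = √(72/35)
  +(−1)^0/∏(0,2,2,3,0,0)! = 1/24  (running 1/24)
  +(−1)^1/∏(1,1,1,2,1,1)! = -1/2  (running -11/24)
  +(−1)^2/∏(2,0,0,1,2,2)! = 1/8  (running -1/3)
⟨..|..⟩ = √(72/35)·(-1/3) = -0.478091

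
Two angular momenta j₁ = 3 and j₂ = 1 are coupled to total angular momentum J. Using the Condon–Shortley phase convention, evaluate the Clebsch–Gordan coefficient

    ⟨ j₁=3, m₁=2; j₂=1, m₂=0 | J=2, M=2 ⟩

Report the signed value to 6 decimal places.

-0.487950

j₁+j₂−J=2  J+j₁−j₂=4  J−j₁+j₂=0  j₁+j₂+J+1=7
(j₁±m₁, j₂±m₂, J±M) = (5,1,1,1,4,0)
P² = 960/7
sum k=1..1:
  [1] −1/24 = -1/24
S = -1/24
C² = P²·S² = 5/21 ; C = -0.487950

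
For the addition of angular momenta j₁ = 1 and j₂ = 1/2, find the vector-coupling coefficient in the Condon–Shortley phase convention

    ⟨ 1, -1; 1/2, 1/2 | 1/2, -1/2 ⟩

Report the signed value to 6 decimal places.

√[2·1!1!0!/3! · 0!2!1!0!0!1!] = √(2/3)
  +(−1)^1/∏(1,0,1,0,0,0)! = -1  (running -1)
⟨..|..⟩ = √(2/3)·(-1) = -0.816497

−√(2/3) = -0.816497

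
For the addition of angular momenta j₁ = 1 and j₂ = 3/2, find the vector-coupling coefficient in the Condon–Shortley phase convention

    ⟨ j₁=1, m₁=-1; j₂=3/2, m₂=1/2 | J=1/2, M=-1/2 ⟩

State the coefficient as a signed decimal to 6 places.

j₁+j₂−J=2  J+j₁−j₂=0  J−j₁+j₂=1  j₁+j₂+J+1=4
(j₁±m₁, j₂±m₂, J±M) = (0,2,2,1,0,1)
P² = 2/3
sum k=2..2:
  [2] +1/2 = 1/2
S = 1/2
C² = P²·S² = 1/6 ; C = +0.408248

+0.408248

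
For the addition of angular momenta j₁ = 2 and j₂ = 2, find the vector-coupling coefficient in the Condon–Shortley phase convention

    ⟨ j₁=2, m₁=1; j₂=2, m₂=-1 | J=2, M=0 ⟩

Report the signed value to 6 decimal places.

+0.267261

triangle: 2!*2!*2!/7! = 8/5040
(j±m)!: 3!*1!*1!*3!*2!*2! = 144
prefactor² = (2J+1)*Δ*N² = 8/7
  k=0: +1/(0!*2!*1!*1!*1!*1!) = 1/2
  k=1: −1/(1!*1!*0!*0!*2!*2!) = -1/4
Σ = 1/4  ⇒  CG² = 8/7*1/4² = 1/14
CG = +√(1/14) = +0.267261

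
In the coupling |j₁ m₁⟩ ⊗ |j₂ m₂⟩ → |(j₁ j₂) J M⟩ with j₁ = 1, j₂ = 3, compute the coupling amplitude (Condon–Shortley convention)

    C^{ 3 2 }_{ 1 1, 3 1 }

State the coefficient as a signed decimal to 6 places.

+0.645497  (= +√(5/12))

√[7·1!1!5!/8! · 2!0!4!2!5!1!] = √(240)
  +(−1)^0/∏(0,1,0,4,1,1)! = 1/24  (running 1/24)
⟨..|..⟩ = √(240)·(1/24) = +0.645497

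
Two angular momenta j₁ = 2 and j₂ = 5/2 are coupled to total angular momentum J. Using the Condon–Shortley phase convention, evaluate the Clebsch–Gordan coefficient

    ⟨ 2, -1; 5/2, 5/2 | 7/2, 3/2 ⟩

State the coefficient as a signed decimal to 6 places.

j₁+j₂−J=1  J+j₁−j₂=3  J−j₁+j₂=4  j₁+j₂+J+1=9
(j₁±m₁, j₂±m₂, J±M) = (1,3,5,0,5,2)
P² = 3840/7
sum k=1..1:
  [1] −1/48 = -1/48
S = -1/48
C² = P²·S² = 5/21 ; C = -0.487950

−√(5/21) = -0.487950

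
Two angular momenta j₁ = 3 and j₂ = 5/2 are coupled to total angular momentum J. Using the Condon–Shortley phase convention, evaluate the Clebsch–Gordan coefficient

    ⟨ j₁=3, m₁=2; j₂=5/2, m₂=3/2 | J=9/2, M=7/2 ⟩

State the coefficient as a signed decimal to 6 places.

triangle: 1!×5!×4!/11! = 2880/39916800
(j±m)!: 5!×1!×4!×1!×8!×1! = 116121600
prefactor² = (2J+1)×Δ×N² = 921600/11
  k=0: +1/(0!×1!×1!×4!×4!×0!) = 1/576
  k=1: −1/(1!×0!×0!×3!×5!×1!) = -1/720
Σ = 1/2880  ⇒  CG² = 921600/11×1/2880² = 1/99
CG = +√(1/99) = +0.100504

+√(1/99) ≈ +0.100504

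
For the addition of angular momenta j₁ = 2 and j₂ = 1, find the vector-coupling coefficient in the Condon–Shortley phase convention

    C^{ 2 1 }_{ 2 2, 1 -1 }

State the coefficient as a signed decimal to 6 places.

+√(1/3) ≈ +0.577350

√[5·1!3!1!/6! · 4!0!0!2!3!1!] = √(12)
  +(−1)^0/∏(0,1,0,0,3,1)! = 1/6  (running 1/6)
⟨..|..⟩ = √(12)·(1/6) = +0.577350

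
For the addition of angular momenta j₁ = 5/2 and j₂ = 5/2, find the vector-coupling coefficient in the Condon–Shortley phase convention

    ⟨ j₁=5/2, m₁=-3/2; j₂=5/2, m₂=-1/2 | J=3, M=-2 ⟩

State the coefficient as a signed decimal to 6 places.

−√(1/12) ≈ -0.288675

√[7·2!3!3!/9! · 1!4!2!3!1!5!] = √(48)
  +(−1)^1/∏(1,1,3,1,0,2)! = -1/12  (running -1/12)
  +(−1)^2/∏(2,0,2,0,1,3)! = 1/24  (running -1/24)
⟨..|..⟩ = √(48)·(-1/24) = -0.288675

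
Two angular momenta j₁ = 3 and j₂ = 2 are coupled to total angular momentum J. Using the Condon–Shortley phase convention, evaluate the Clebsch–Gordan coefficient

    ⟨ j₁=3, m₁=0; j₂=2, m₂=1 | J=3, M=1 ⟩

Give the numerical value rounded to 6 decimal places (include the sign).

-0.182574  (= −√(1/30))

triangle: 2!*4!*2!/9! = 96/362880
(j±m)!: 3!*3!*3!*1!*4!*2! = 10368
prefactor² = (2J+1)*Δ*N² = 96/5
  k=1: −1/(1!*1!*2!*2!*2!*0!) = -1/8
  k=2: +1/(2!*0!*1!*1!*3!*1!) = 1/12
Σ = -1/24  ⇒  CG² = 96/5*(-1/24)² = 1/30
CG = −√(1/30) = -0.182574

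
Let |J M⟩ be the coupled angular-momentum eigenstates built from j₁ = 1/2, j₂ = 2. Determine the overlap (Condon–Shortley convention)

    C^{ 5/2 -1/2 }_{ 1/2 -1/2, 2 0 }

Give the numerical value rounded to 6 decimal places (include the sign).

+√(3/5) = +0.774597

j₁+j₂−J=0  J+j₁−j₂=1  J−j₁+j₂=4  j₁+j₂+J+1=6
(j₁±m₁, j₂±m₂, J±M) = (0,1,2,2,2,3)
P² = 48/5
sum k=0..0:
  [0] +1/4 = 1/4
S = 1/4
C² = P²·S² = 3/5 ; C = +0.774597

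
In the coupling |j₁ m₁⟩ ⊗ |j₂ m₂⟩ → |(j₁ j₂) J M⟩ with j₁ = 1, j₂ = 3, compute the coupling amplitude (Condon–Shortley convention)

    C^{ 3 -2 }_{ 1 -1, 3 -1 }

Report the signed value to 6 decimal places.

−√(5/12) ≈ -0.645497

triangle: 1!*1!*5!/8! = 120/40320
(j±m)!: 0!*2!*2!*4!*1!*5! = 11520
prefactor² = (2J+1)*Δ*N² = 240
  k=1: −1/(1!*0!*1!*1!*0!*4!) = -1/24
Σ = -1/24  ⇒  CG² = 240*(-1/24)² = 5/12
CG = −√(5/12) = -0.645497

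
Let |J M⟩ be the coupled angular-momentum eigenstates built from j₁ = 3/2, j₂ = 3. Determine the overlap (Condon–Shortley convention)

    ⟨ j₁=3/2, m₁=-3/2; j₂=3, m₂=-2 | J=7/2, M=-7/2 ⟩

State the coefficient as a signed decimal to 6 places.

triangle: 1!·2!·5!/9! = 240/362880
(j±m)!: 0!·3!·1!·5!·0!·7! = 3628800
prefactor² = (2J+1)·Δ·N² = 19200
  k=1: −1/(1!·0!·2!·0!·0!·5!) = -1/240
Σ = -1/240  ⇒  CG² = 19200·(-1/240)² = 1/3
CG = −√(1/3) = -0.577350

-0.577350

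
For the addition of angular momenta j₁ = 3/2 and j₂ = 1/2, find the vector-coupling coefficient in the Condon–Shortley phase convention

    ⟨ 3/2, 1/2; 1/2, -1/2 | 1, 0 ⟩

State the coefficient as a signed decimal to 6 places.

√[3·1!2!0!/4! · 2!1!0!1!1!1!] = √(1/2)
  +(−1)^0/∏(0,1,1,0,1,0)! = 1  (running 1)
⟨..|..⟩ = √(1/2)·(1) = +0.707107

+0.707107  (= +√(1/2))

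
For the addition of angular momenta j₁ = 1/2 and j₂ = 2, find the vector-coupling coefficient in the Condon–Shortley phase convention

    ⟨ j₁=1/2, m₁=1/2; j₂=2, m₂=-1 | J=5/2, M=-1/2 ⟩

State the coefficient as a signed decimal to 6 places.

j₁+j₂−J=0  J+j₁−j₂=1  J−j₁+j₂=4  j₁+j₂+J+1=6
(j₁±m₁, j₂±m₂, J±M) = (1,0,1,3,2,3)
P² = 72/5
sum k=0..0:
  [0] +1/6 = 1/6
S = 1/6
C² = P²·S² = 2/5 ; C = +0.632456

+√(2/5) ≈ +0.632456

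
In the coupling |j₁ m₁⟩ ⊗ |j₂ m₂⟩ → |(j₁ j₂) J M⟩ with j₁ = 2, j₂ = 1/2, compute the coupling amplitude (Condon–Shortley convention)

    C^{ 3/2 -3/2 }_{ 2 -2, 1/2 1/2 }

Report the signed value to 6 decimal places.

triangle: 1!·3!·0!/5! = 6/120
(j±m)!: 0!·4!·1!·0!·0!·3! = 144
prefactor² = (2J+1)·Δ·N² = 144/5
  k=1: −1/(1!·0!·3!·0!·0!·0!) = -1/6
Σ = -1/6  ⇒  CG² = 144/5·(-1/6)² = 4/5
CG = −√(4/5) = -0.894427

-0.894427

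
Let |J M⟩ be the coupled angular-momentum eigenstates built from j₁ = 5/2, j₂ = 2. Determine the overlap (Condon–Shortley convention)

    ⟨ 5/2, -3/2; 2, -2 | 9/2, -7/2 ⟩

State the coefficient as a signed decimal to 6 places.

+√(5/9) = +0.745356

√[10·0!5!4!/10! · 1!4!0!4!1!8!] = √(184320)
  +(−1)^0/∏(0,0,4,0,1,4)! = 1/576  (running 1/576)
⟨..|..⟩ = √(184320)·(1/576) = +0.745356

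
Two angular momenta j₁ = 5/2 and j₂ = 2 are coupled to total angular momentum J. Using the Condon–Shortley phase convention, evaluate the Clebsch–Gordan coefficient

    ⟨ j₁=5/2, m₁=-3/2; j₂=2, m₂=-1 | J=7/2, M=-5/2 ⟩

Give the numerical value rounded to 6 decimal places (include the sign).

√[8·1!4!3!/9! · 1!4!1!3!1!6!] = √(2304/7)
  +(−1)^0/∏(0,1,4,1,0,2)! = 1/48  (running 1/48)
  +(−1)^1/∏(1,0,3,0,1,3)! = -1/36  (running -1/144)
⟨..|..⟩ = √(2304/7)·(-1/144) = -0.125988

−√(1/63) ≈ -0.125988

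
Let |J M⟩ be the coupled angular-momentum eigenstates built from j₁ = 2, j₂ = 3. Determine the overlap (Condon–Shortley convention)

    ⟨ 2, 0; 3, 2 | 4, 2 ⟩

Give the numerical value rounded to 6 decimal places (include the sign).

-0.585540

j₁+j₂−J=1  J+j₁−j₂=3  J−j₁+j₂=5  j₁+j₂+J+1=10
(j₁±m₁, j₂±m₂, J±M) = (2,2,5,1,6,2)
P² = 8640/7
sum k=0..1:
  [0] +1/240 = 1/240
  [1] −1/48 = -1/48
S = -1/60
C² = P²·S² = 12/35 ; C = -0.585540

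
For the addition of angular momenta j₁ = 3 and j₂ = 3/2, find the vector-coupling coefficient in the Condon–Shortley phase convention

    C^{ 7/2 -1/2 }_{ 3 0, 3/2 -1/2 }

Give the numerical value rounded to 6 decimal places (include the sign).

j₁+j₂−J=1  J+j₁−j₂=5  J−j₁+j₂=2  j₁+j₂+J+1=9
(j₁±m₁, j₂±m₂, J±M) = (3,3,1,2,3,4)
P² = 384/7
sum k=0..1:
  [0] +1/12 = 1/12
  [1] −1/24 = -1/24
S = 1/24
C² = P²·S² = 2/21 ; C = +0.308607

+0.308607  (= +√(2/21))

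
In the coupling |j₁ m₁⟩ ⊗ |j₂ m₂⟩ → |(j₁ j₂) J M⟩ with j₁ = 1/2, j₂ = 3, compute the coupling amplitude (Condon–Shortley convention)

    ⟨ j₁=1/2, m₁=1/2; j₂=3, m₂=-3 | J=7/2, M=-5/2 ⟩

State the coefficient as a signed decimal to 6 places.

+√(1/7) = +0.377964

triangle: 0!·1!·6!/8! = 720/40320
(j±m)!: 1!·0!·0!·6!·1!·6! = 518400
prefactor² = (2J+1)·Δ·N² = 518400/7
  k=0: +1/(0!·0!·0!·0!·1!·6!) = 1/720
Σ = 1/720  ⇒  CG² = 518400/7·1/720² = 1/7
CG = +√(1/7) = +0.377964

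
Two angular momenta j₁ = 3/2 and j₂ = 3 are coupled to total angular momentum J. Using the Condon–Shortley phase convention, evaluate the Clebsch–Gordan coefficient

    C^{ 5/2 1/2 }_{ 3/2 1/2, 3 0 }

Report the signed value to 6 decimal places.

j₁+j₂−J=2  J+j₁−j₂=1  J−j₁+j₂=4  j₁+j₂+J+1=8
(j₁±m₁, j₂±m₂, J±M) = (2,1,3,3,3,2)
P² = 216/35
sum k=0..1:
  [0] +1/12 = 1/12
  [1] −1/4 = -1/4
S = -1/6
C² = P²·S² = 6/35 ; C = -0.414039

−√(6/35) ≈ -0.414039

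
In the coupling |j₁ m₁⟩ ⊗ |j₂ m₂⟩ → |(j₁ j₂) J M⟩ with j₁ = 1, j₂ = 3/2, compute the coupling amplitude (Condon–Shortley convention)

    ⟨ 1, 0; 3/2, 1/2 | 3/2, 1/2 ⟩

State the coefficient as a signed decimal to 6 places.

−√(1/15) = -0.258199

√[4·1!1!2!/5! · 1!1!2!1!2!1!] = √(4/15)
  +(−1)^0/∏(0,1,1,2,0,0)! = 1/2  (running 1/2)
  +(−1)^1/∏(1,0,0,1,1,1)! = -1  (running -1/2)
⟨..|..⟩ = √(4/15)·(-1/2) = -0.258199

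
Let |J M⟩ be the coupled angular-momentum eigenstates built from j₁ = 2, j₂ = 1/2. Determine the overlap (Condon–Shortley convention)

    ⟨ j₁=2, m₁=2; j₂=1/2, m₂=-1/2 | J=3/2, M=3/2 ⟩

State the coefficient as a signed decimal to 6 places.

+√(4/5) = +0.894427

j₁+j₂−J=1  J+j₁−j₂=3  J−j₁+j₂=0  j₁+j₂+J+1=5
(j₁±m₁, j₂±m₂, J±M) = (4,0,0,1,3,0)
P² = 144/5
sum k=0..0:
  [0] +1/6 = 1/6
S = 1/6
C² = P²·S² = 4/5 ; C = +0.894427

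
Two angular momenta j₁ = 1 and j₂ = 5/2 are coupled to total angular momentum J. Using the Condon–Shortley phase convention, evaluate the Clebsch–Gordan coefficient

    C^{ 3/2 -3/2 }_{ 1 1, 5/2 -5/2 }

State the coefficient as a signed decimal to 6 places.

+√(2/3) ≈ +0.816497

j₁+j₂−J=2  J+j₁−j₂=0  J−j₁+j₂=3  j₁+j₂+J+1=6
(j₁±m₁, j₂±m₂, J±M) = (2,0,0,5,0,3)
P² = 96
sum k=0..0:
  [0] +1/12 = 1/12
S = 1/12
C² = P²·S² = 2/3 ; C = +0.816497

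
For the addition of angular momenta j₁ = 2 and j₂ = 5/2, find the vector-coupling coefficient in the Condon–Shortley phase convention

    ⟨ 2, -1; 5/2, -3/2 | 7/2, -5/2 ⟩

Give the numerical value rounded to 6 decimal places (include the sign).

j₁+j₂−J=1  J+j₁−j₂=3  J−j₁+j₂=4  j₁+j₂+J+1=9
(j₁±m₁, j₂±m₂, J±M) = (1,3,1,4,1,6)
P² = 2304/7
sum k=0..1:
  [0] +1/36 = 1/36
  [1] −1/48 = -1/48
S = 1/144
C² = P²·S² = 1/63 ; C = +0.125988

+√(1/63) = +0.125988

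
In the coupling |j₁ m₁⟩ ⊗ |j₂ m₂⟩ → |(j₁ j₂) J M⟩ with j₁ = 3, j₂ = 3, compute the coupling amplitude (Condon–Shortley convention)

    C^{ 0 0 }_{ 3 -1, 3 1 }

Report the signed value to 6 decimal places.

triangle: 6!·0!·0!/7! = 720/5040
(j±m)!: 2!·4!·4!·2!·0!·0! = 2304
prefactor² = (2J+1)·Δ·N² = 2304/7
  k=4: +1/(4!·2!·0!·0!·0!·0!) = 1/48
Σ = 1/48  ⇒  CG² = 2304/7·1/48² = 1/7
CG = +√(1/7) = +0.377964

+√(1/7) = +0.377964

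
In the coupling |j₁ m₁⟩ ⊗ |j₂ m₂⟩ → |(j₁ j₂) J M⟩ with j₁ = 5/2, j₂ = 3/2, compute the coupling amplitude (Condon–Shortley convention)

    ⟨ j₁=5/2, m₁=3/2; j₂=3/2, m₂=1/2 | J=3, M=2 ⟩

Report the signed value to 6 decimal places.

+0.288675

j₁+j₂−J=1  J+j₁−j₂=4  J−j₁+j₂=2  j₁+j₂+J+1=8
(j₁±m₁, j₂±m₂, J±M) = (4,1,2,1,5,1)
P² = 48
sum k=0..1:
  [0] +1/12 = 1/12
  [1] −1/24 = -1/24
S = 1/24
C² = P²·S² = 1/12 ; C = +0.288675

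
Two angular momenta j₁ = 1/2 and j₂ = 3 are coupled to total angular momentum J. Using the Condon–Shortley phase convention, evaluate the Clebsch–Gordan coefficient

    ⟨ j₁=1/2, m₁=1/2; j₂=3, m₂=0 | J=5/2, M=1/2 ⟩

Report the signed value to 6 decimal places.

+√(3/7) = +0.654654

√[6·1!0!5!/7! · 1!0!3!3!3!2!] = √(432/7)
  +(−1)^0/∏(0,1,0,3,0,2)! = 1/12  (running 1/12)
⟨..|..⟩ = √(432/7)·(1/12) = +0.654654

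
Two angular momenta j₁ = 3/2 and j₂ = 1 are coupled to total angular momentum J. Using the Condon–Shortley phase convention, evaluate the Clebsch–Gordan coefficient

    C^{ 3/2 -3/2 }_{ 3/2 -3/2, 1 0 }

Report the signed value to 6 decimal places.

-0.774597

triangle: 1!×2!×1!/5! = 2/120
(j±m)!: 0!×3!×1!×1!×0!×3! = 36
prefactor² = (2J+1)×Δ×N² = 12/5
  k=1: −1/(1!×0!×2!×0!×0!×1!) = -1/2
Σ = -1/2  ⇒  CG² = 12/5×(-1/2)² = 3/5
CG = −√(3/5) = -0.774597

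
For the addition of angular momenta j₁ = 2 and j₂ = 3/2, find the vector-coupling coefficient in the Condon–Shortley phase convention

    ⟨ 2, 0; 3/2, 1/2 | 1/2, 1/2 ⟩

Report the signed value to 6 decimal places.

+√(1/5) = +0.447214

triangle: 3!×1!×0!/5! = 6/120
(j±m)!: 2!×2!×2!×1!×1!×0! = 8
prefactor² = (2J+1)×Δ×N² = 4/5
  k=2: +1/(2!×1!×0!×0!×1!×0!) = 1/2
Σ = 1/2  ⇒  CG² = 4/5×1/2² = 1/5
CG = +√(1/5) = +0.447214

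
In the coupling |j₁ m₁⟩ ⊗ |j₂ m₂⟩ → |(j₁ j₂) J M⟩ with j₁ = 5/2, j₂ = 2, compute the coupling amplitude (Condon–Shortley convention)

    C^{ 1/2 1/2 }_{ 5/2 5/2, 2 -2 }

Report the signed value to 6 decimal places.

triangle: 4!*1!*0!/6! = 24/720
(j±m)!: 5!*0!*0!*4!*1!*0! = 2880
prefactor² = (2J+1)*Δ*N² = 192
  k=0: +1/(0!*4!*0!*0!*1!*0!) = 1/24
Σ = 1/24  ⇒  CG² = 192*1/24² = 1/3
CG = +√(1/3) = +0.577350

+0.577350  (= +√(1/3))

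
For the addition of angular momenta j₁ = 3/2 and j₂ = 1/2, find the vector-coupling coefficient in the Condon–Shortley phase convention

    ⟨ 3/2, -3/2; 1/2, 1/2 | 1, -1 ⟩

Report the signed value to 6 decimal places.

-0.866025

triangle: 1!×2!×0!/4! = 2/24
(j±m)!: 0!×3!×1!×0!×0!×2! = 12
prefactor² = (2J+1)×Δ×N² = 3
  k=1: −1/(1!×0!×2!×0!×0!×0!) = -1/2
Σ = -1/2  ⇒  CG² = 3×(-1/2)² = 3/4
CG = −√(3/4) = -0.866025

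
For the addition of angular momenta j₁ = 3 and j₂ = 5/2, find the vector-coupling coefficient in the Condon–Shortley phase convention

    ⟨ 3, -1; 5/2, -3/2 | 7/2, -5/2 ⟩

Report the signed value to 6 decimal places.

triangle: 2!*4!*3!/10! = 288/3628800
(j±m)!: 2!*4!*1!*4!*1!*6! = 829440
prefactor² = (2J+1)*Δ*N² = 18432/35
  k=0: +1/(0!*2!*4!*1!*0!*2!) = 1/96
  k=1: −1/(1!*1!*3!*0!*1!*3!) = -1/36
Σ = -5/288  ⇒  CG² = 18432/35*(-5/288)² = 10/63
CG = −√(10/63) = -0.398410

−√(10/63) ≈ -0.398410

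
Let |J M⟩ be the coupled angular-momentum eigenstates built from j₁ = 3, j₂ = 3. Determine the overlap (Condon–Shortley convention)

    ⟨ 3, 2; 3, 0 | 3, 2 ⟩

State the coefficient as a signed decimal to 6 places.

−√(1/6) = -0.408248

√[7·3!3!3!/10! · 5!1!3!3!5!1!] = √(216)
  +(−1)^0/∏(0,3,1,3,2,0)! = 1/72  (running 1/72)
  +(−1)^1/∏(1,2,0,2,3,1)! = -1/24  (running -1/36)
⟨..|..⟩ = √(216)·(-1/36) = -0.408248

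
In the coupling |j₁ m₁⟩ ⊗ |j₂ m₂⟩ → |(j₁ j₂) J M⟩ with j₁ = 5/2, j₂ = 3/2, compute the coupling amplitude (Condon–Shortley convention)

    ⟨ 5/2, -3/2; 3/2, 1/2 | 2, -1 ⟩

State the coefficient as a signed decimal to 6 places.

√[5·2!3!1!/7! · 1!4!2!1!1!3!] = √(24/7)
  +(−1)^1/∏(1,1,3,1,0,0)! = -1/6  (running -1/6)
  +(−1)^2/∏(2,0,2,0,1,1)! = 1/4  (running 1/12)
⟨..|..⟩ = √(24/7)·(1/12) = +0.154303

+0.154303  (= +√(1/42))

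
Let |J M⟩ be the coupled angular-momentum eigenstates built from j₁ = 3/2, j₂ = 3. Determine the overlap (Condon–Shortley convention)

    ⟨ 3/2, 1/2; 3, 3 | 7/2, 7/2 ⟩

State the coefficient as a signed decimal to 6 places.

−√(2/3) ≈ -0.816497

√[8·1!2!5!/9! · 2!1!6!0!7!0!] = √(38400)
  +(−1)^1/∏(1,0,0,5,2,0)! = -1/240  (running -1/240)
⟨..|..⟩ = √(38400)·(-1/240) = -0.816497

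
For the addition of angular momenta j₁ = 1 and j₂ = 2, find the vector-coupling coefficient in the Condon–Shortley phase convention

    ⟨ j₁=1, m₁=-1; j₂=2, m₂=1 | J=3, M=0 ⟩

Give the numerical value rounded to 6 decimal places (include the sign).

triangle: 0!·2!·4!/7! = 48/5040
(j±m)!: 0!·2!·3!·1!·3!·3! = 432
prefactor² = (2J+1)·Δ·N² = 144/5
  k=0: +1/(0!·0!·2!·3!·0!·1!) = 1/12
Σ = 1/12  ⇒  CG² = 144/5·1/12² = 1/5
CG = +√(1/5) = +0.447214

+0.447214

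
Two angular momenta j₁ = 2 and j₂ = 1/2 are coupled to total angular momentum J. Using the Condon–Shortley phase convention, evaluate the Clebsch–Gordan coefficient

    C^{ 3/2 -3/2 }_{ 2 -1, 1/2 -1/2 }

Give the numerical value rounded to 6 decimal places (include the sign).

j₁+j₂−J=1  J+j₁−j₂=3  J−j₁+j₂=0  j₁+j₂+J+1=5
(j₁±m₁, j₂±m₂, J±M) = (1,3,0,1,0,3)
P² = 36/5
sum k=0..0:
  [0] +1/6 = 1/6
S = 1/6
C² = P²·S² = 1/5 ; C = +0.447214

+√(1/5) = +0.447214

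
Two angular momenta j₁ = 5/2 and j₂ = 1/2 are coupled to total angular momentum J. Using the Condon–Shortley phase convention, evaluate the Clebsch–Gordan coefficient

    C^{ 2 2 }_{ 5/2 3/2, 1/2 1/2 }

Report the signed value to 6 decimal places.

-0.408248  (= −√(1/6))

j₁+j₂−J=1  J+j₁−j₂=4  J−j₁+j₂=0  j₁+j₂+J+1=6
(j₁±m₁, j₂±m₂, J±M) = (4,1,1,0,4,0)
P² = 96
sum k=1..1:
  [1] −1/24 = -1/24
S = -1/24
C² = P²·S² = 1/6 ; C = -0.408248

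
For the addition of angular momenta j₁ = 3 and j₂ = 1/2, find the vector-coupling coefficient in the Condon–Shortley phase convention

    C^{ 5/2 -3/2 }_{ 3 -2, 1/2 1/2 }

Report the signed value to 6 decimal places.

triangle: 1!×5!×0!/7! = 120/5040
(j±m)!: 1!×5!×1!×0!×1!×4! = 2880
prefactor² = (2J+1)×Δ×N² = 2880/7
  k=1: −1/(1!×0!×4!×0!×1!×0!) = -1/24
Σ = -1/24  ⇒  CG² = 2880/7×(-1/24)² = 5/7
CG = −√(5/7) = -0.845154

-0.845154  (= −√(5/7))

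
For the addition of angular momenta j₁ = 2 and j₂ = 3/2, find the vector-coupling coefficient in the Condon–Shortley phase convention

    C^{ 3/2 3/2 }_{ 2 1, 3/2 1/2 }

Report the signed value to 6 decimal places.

−√(2/5) = -0.632456

triangle: 2!·2!·1!/6! = 4/720
(j±m)!: 3!·1!·2!·1!·3!·0! = 72
prefactor² = (2J+1)·Δ·N² = 8/5
  k=1: −1/(1!·1!·0!·1!·2!·0!) = -1/2
Σ = -1/2  ⇒  CG² = 8/5·(-1/2)² = 2/5
CG = −√(2/5) = -0.632456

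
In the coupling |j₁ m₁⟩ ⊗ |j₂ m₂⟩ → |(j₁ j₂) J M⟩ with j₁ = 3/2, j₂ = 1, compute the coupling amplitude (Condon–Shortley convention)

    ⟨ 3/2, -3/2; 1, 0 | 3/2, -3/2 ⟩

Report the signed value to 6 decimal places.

√[4·1!2!1!/5! · 0!3!1!1!0!3!] = √(12/5)
  +(−1)^1/∏(1,0,2,0,0,1)! = -1/2  (running -1/2)
⟨..|..⟩ = √(12/5)·(-1/2) = -0.774597

-0.774597  (= −√(3/5))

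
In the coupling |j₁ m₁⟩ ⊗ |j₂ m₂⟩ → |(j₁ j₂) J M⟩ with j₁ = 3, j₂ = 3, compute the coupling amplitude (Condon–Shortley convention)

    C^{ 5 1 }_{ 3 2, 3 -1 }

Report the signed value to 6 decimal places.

+0.566947  (= +√(9/28))

j₁+j₂−J=1  J+j₁−j₂=5  J−j₁+j₂=5  j₁+j₂+J+1=12
(j₁±m₁, j₂±m₂, J±M) = (5,1,2,4,6,4)
P² = 230400/7
sum k=0..1:
  [0] +1/288 = 1/288
  [1] −1/2880 = -1/2880
S = 1/320
C² = P²·S² = 9/28 ; C = +0.566947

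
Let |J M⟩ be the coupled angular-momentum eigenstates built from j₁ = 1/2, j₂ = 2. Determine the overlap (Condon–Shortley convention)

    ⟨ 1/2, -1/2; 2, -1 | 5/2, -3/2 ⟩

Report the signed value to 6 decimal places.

+0.894427

triangle: 0!·1!·4!/6! = 24/720
(j±m)!: 0!·1!·1!·3!·1!·4! = 144
prefactor² = (2J+1)·Δ·N² = 144/5
  k=0: +1/(0!·0!·1!·1!·0!·3!) = 1/6
Σ = 1/6  ⇒  CG² = 144/5·1/6² = 4/5
CG = +√(4/5) = +0.894427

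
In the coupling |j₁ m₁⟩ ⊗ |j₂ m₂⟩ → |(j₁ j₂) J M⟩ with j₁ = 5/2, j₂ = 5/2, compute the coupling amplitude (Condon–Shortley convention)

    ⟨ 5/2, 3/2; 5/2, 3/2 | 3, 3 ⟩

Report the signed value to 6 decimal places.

−√(4/9) = -0.666667

j₁+j₂−J=2  J+j₁−j₂=3  J−j₁+j₂=3  j₁+j₂+J+1=9
(j₁±m₁, j₂±m₂, J±M) = (4,1,4,1,6,0)
P² = 576
sum k=1..1:
  [1] −1/36 = -1/36
S = -1/36
C² = P²·S² = 4/9 ; C = -0.666667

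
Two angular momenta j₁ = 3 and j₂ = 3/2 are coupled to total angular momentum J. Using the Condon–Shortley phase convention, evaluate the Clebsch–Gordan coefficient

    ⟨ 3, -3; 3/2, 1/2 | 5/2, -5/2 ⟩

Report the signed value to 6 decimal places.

√[6·2!4!1!/8! · 0!6!2!1!0!5!] = √(8640/7)
  +(−1)^2/∏(2,0,4,0,0,1)! = 1/48  (running 1/48)
⟨..|..⟩ = √(8640/7)·(1/48) = +0.731925

+√(15/28) ≈ +0.731925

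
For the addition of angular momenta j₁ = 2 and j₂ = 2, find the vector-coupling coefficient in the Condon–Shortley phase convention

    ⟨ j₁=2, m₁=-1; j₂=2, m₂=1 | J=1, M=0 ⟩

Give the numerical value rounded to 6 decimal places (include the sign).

j₁+j₂−J=3  J+j₁−j₂=1  J−j₁+j₂=1  j₁+j₂+J+1=6
(j₁±m₁, j₂±m₂, J±M) = (1,3,3,1,1,1)
P² = 9/10
sum k=2..3:
  [2] +1/2 = 1/2
  [3] −1/6 = -1/6
S = 1/3
C² = P²·S² = 1/10 ; C = +0.316228

+√(1/10) ≈ +0.316228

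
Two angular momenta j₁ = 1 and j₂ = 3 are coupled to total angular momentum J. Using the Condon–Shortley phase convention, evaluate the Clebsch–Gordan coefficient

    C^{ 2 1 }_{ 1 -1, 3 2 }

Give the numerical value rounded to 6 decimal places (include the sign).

+0.690066  (= +√(10/21))

j₁+j₂−J=2  J+j₁−j₂=0  J−j₁+j₂=4  j₁+j₂+J+1=7
(j₁±m₁, j₂±m₂, J±M) = (0,2,5,1,3,1)
P² = 480/7
sum k=2..2:
  [2] +1/12 = 1/12
S = 1/12
C² = P²·S² = 10/21 ; C = +0.690066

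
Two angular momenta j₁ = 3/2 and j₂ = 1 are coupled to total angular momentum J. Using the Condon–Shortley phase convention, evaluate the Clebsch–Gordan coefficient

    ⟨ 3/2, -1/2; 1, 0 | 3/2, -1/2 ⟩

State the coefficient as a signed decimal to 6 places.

triangle: 1!*2!*1!/5! = 2/120
(j±m)!: 1!*2!*1!*1!*1!*2! = 4
prefactor² = (2J+1)*Δ*N² = 4/15
  k=0: +1/(0!*1!*2!*1!*0!*0!) = 1/2
  k=1: −1/(1!*0!*1!*0!*1!*1!) = -1
Σ = -1/2  ⇒  CG² = 4/15*(-1/2)² = 1/15
CG = −√(1/15) = -0.258199

-0.258199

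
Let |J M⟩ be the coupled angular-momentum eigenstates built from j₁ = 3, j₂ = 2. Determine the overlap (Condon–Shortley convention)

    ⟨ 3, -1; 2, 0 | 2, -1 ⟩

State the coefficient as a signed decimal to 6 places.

triangle: 3!*3!*1!/8! = 36/40320
(j±m)!: 2!*4!*2!*2!*1!*3! = 1152
prefactor² = (2J+1)*Δ*N² = 36/7
  k=1: −1/(1!*2!*3!*1!*0!*0!) = -1/12
  k=2: +1/(2!*1!*2!*0!*1!*1!) = 1/4
Σ = 1/6  ⇒  CG² = 36/7*1/6² = 1/7
CG = +√(1/7) = +0.377964

+√(1/7) = +0.377964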